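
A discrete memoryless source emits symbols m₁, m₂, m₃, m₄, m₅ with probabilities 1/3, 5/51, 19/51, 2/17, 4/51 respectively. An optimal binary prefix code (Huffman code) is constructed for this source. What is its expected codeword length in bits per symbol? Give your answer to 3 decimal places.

Repeatedly combine the two least-probable nodes; the expected code length is the sum of the merged weights.
merge 4/51 + 5/51 → 3/17
merge 2/17 + 3/17 → 5/17
merge 5/17 + 1/3 → 32/51
merge 19/51 + 32/51 → 1
L = 3/17 + 5/17 + 32/51 + 1 = 107/51 ≈ 2.098 bits/symbol.

2.098 bits/symbol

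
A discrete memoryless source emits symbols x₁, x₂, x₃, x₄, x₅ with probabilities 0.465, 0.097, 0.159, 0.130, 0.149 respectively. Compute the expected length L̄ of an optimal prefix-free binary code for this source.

2.07 bits/symbol

Repeatedly combine the two least-probable nodes; the expected code length is the sum of the merged weights.
merge 97/1000 + 13/100 → 227/1000
merge 149/1000 + 159/1000 → 77/250
merge 227/1000 + 77/250 → 107/200
merge 93/200 + 107/200 → 1
L = 227/1000 + 77/250 + 107/200 + 1 = 207/100 = 2.07 bits/symbol.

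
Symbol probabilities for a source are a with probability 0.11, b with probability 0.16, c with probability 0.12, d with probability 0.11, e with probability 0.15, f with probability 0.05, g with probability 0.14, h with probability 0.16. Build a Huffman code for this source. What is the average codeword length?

3 bits/symbol

Repeatedly combine the two least-probable nodes; the expected code length is the sum of the merged weights.
merge 1/20 + 11/100 → 4/25
merge 11/100 + 3/25 → 23/100
merge 7/50 + 3/20 → 29/100
merge 4/25 + 4/25 → 8/25
merge 4/25 + 23/100 → 39/100
merge 29/100 + 8/25 → 61/100
merge 39/100 + 61/100 → 1
L = 4/25 + 23/100 + 29/100 + 8/25 + 39/100 + 61/100 + 1 = 3 bits/symbol.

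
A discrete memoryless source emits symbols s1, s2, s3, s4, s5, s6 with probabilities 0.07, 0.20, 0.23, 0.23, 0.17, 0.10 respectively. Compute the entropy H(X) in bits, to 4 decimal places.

H = −Σ pᵢ log₂ pᵢ.
−0.07·log₂(0.07) = 0.2686
−0.20·log₂(0.20) = 0.4644
−0.23·log₂(0.23) = 0.4877
−0.23·log₂(0.23) = 0.4877
−0.17·log₂(0.17) = 0.4346
−0.10·log₂(0.10) = 0.3322
Sum ≈ 2.4751 → 2.4751 bits.

2.4751 bits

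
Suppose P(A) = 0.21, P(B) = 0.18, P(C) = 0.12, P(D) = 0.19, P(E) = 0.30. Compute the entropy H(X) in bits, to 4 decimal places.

H = −Σ pᵢ log₂ pᵢ.
−0.21·log₂(0.21) = 0.4728
−0.18·log₂(0.18) = 0.4453
−0.12·log₂(0.12) = 0.3671
−0.19·log₂(0.19) = 0.4552
−0.30·log₂(0.30) = 0.5211
Sum ≈ 2.2615 → 2.2615 bits.

2.2615 bits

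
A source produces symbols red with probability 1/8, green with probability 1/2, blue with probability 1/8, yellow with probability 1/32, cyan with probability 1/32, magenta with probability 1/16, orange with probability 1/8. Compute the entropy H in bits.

Each probability is a power of 1/2, so log₂(1/p) is an integer.
H = Σ p·log₂(1/p) = 1/8·3 + 1/2·1 + 1/8·3 + 1/32·5 + 1/32·5 + 1/16·4 + 1/8·3 = 2.1875 bits.

2.1875 bits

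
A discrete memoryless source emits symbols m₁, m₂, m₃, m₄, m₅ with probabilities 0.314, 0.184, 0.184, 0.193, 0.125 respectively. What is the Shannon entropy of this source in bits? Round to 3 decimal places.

2.257 bits

H = −Σ pᵢ log₂ pᵢ.
−0.314·log₂(0.314) = 0.5247
−0.184·log₂(0.184) = 0.4494
−0.184·log₂(0.184) = 0.4494
−0.193·log₂(0.193) = 0.4581
−0.125·log₂(0.125) = 0.3750
Sum ≈ 2.2565 → 2.257 bits.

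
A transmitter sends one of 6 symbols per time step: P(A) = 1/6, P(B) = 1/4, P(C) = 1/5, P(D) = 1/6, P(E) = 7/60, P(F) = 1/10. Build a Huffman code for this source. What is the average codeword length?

2.55 bits/symbol

Repeatedly combine the two least-probable nodes; the expected code length is the sum of the merged weights.
merge 1/10 + 7/60 → 13/60
merge 1/6 + 1/6 → 1/3
merge 1/5 + 13/60 → 5/12
merge 1/4 + 1/3 → 7/12
merge 5/12 + 7/12 → 1
L = 13/60 + 1/3 + 5/12 + 7/12 + 1 = 51/20 = 2.55 bits/symbol.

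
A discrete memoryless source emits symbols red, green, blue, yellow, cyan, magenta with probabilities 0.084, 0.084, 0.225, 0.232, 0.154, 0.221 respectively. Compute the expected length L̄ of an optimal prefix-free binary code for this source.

Repeatedly combine the two least-probable nodes; the expected code length is the sum of the merged weights.
merge 21/250 + 21/250 → 21/125
merge 77/500 + 21/125 → 161/500
merge 221/1000 + 9/40 → 223/500
merge 29/125 + 161/500 → 277/500
merge 223/500 + 277/500 → 1
L = 21/125 + 161/500 + 223/500 + 277/500 + 1 = 249/100 = 2.49 bits/symbol.

2.49 bits/symbol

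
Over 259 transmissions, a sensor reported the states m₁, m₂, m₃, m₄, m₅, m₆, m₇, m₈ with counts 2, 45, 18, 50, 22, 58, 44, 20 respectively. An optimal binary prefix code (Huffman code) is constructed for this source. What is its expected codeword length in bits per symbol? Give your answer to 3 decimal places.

Probabilities are the counts divided by 259.
Repeatedly combine the two least-probable nodes; the expected code length is the sum of the merged weights.
merge 2/259 + 18/259 → 20/259
merge 20/259 + 20/259 → 40/259
merge 22/259 + 40/259 → 62/259
merge 44/259 + 45/259 → 89/259
merge 50/259 + 58/259 → 108/259
merge 62/259 + 89/259 → 151/259
merge 108/259 + 151/259 → 1
L = 20/259 + 40/259 + 62/259 + 89/259 + 108/259 + 151/259 + 1 = 729/259 ≈ 2.815 bits/symbol.

2.815 bits/symbol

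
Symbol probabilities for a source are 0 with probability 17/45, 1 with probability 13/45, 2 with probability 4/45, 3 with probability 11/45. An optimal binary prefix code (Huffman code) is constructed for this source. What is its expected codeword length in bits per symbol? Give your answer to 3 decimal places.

Repeatedly combine the two least-probable nodes; the expected code length is the sum of the merged weights.
merge 4/45 + 11/45 → 1/3
merge 13/45 + 1/3 → 28/45
merge 17/45 + 28/45 → 1
L = 1/3 + 28/45 + 1 = 88/45 ≈ 1.956 bits/symbol.

1.956 bits/symbol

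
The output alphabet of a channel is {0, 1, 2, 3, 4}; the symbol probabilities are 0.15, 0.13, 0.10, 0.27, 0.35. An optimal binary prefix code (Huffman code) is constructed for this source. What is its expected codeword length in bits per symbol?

Repeatedly combine the two least-probable nodes; the expected code length is the sum of the merged weights.
merge 1/10 + 13/100 → 23/100
merge 3/20 + 23/100 → 19/50
merge 27/100 + 7/20 → 31/50
merge 19/50 + 31/50 → 1
L = 23/100 + 19/50 + 31/50 + 1 = 223/100 = 2.23 bits/symbol.

2.23 bits/symbol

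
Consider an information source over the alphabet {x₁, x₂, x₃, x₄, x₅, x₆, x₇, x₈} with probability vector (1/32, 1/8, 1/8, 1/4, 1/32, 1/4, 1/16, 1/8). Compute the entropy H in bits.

Each probability is a power of 1/2, so log₂(1/p) is an integer.
H = Σ p·log₂(1/p) = 1/32·5 + 1/8·3 + 1/8·3 + 1/4·2 + 1/32·5 + 1/4·2 + 1/16·4 + 1/8·3 = 2.6875 bits.

2.6875 bits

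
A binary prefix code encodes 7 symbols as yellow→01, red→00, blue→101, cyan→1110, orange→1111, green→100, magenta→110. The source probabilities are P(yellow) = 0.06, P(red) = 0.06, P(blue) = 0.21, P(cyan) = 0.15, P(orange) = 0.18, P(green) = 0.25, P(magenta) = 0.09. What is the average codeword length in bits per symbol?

L̄ = Σ pᵢ·ℓᵢ = 0.06·2 + 0.06·2 + 0.21·3 + 0.15·4 + 0.18·4 + 0.25·3 + 0.09·3 = 3.21 bits/symbol.

3.21 bits/symbol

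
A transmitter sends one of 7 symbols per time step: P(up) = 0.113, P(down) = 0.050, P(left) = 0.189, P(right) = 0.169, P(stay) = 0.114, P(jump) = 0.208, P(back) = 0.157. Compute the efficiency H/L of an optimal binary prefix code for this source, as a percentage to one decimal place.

Entropy H = −Σ p log₂ p ≈ 2.7070 bits.
Huffman merges: 1/20+113/1000→163/1000; 57/500+157/1000→271/1000; 163/1000+169/1000→83/250; 189/1000+26/125→397/1000; 271/1000+83/250→603/1000; 397/1000+603/1000→1. L = 1383/500 ≈ 2.7660.
Efficiency = H/L = 2.7070/2.7660 = 97.9%.

97.9%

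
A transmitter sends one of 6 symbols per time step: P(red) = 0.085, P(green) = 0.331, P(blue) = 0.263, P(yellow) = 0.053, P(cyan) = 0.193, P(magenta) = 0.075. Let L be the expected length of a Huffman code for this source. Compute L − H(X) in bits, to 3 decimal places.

Entropy H = −Σ p log₂ p ≈ 2.3000 bits.
Huffman merges: 53/1000+3/40→16/125; 17/200+16/125→213/1000; 193/1000+213/1000→203/500; 263/1000+331/1000→297/500; 203/500+297/500→1. L = 2341/1000 ≈ 2.3410.
L − H = 2.3410 − 2.3000 = 0.041 bits.

0.041 bits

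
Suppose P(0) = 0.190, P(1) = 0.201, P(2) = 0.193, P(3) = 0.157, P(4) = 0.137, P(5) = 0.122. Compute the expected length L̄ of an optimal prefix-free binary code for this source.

2.606 bits/symbol

Repeatedly combine the two least-probable nodes; the expected code length is the sum of the merged weights.
merge 61/500 + 137/1000 → 259/1000
merge 157/1000 + 19/100 → 347/1000
merge 193/1000 + 201/1000 → 197/500
merge 259/1000 + 347/1000 → 303/500
merge 197/500 + 303/500 → 1
L = 259/1000 + 347/1000 + 197/500 + 303/500 + 1 = 1303/500 = 2.606 bits/symbol.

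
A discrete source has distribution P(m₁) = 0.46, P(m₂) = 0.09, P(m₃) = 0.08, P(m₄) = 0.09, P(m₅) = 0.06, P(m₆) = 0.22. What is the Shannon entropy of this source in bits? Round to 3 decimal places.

2.156 bits

H = −Σ pᵢ log₂ pᵢ.
−0.46·log₂(0.46) = 0.5153
−0.09·log₂(0.09) = 0.3127
−0.08·log₂(0.08) = 0.2915
−0.09·log₂(0.09) = 0.3127
−0.06·log₂(0.06) = 0.2435
−0.22·log₂(0.22) = 0.4806
Sum ≈ 2.1563 → 2.156 bits.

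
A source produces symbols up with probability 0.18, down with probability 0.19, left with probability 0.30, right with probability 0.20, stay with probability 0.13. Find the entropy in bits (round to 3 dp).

H = −Σ pᵢ log₂ pᵢ.
−0.18·log₂(0.18) = 0.4453
−0.19·log₂(0.19) = 0.4552
−0.30·log₂(0.30) = 0.5211
−0.20·log₂(0.20) = 0.4644
−0.13·log₂(0.13) = 0.3826
Sum ≈ 2.2687 → 2.269 bits.

2.269 bits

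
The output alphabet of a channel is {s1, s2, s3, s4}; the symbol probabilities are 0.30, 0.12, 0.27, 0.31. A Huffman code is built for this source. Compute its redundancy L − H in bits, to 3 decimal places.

0.078 bits

Entropy H = −Σ p log₂ p ≈ 1.9220 bits.
Huffman merges: 3/25+27/100→39/100; 3/10+31/100→61/100; 39/100+61/100→1. L = 2 ≈ 2.0000.
L − H = 2.0000 − 1.9220 = 0.078 bits.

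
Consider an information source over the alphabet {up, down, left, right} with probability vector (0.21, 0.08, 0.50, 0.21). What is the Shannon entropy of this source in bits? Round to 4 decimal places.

1.7372 bits

H = −Σ pᵢ log₂ pᵢ.
−0.21·log₂(0.21) = 0.4728
−0.08·log₂(0.08) = 0.2915
−0.50·log₂(0.50) = 0.5000
−0.21·log₂(0.21) = 0.4728
Sum ≈ 1.7372 → 1.7372 bits.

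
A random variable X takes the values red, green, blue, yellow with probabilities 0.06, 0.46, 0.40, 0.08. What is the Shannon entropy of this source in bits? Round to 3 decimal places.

H = −Σ pᵢ log₂ pᵢ.
−0.06·log₂(0.06) = 0.2435
−0.46·log₂(0.46) = 0.5153
−0.40·log₂(0.40) = 0.5288
−0.08·log₂(0.08) = 0.2915
Sum ≈ 1.5791 → 1.579 bits.

1.579 bits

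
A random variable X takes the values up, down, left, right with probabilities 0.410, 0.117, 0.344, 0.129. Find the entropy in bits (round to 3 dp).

1.800 bits

H = −Σ pᵢ log₂ pᵢ.
−0.410·log₂(0.410) = 0.5274
−0.117·log₂(0.117) = 0.3622
−0.344·log₂(0.344) = 0.5296
−0.129·log₂(0.129) = 0.3811
Sum ≈ 1.8003 → 1.800 bits.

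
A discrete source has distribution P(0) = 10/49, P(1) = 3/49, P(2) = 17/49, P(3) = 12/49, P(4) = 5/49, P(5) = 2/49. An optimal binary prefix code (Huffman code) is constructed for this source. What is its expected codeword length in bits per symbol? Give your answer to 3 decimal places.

2.306 bits/symbol

Repeatedly combine the two least-probable nodes; the expected code length is the sum of the merged weights.
merge 2/49 + 3/49 → 5/49
merge 5/49 + 5/49 → 10/49
merge 10/49 + 10/49 → 20/49
merge 12/49 + 17/49 → 29/49
merge 20/49 + 29/49 → 1
L = 5/49 + 10/49 + 20/49 + 29/49 + 1 = 113/49 ≈ 2.306 bits/symbol.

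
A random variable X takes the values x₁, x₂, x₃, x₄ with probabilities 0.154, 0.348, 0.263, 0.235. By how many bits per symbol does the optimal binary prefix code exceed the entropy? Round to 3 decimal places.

0.057 bits

Entropy H = −Σ p log₂ p ≈ 1.9433 bits.
Huffman merges: 77/500+47/200→389/1000; 263/1000+87/250→611/1000; 389/1000+611/1000→1. L = 2 ≈ 2.0000.
L − H = 2.0000 − 1.9433 = 0.057 bits.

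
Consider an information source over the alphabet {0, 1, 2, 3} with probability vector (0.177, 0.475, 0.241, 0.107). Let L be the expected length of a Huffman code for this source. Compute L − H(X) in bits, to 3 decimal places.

Entropy H = −Σ p log₂ p ≈ 1.7921 bits.
Huffman merges: 107/1000+177/1000→71/250; 241/1000+71/250→21/40; 19/40+21/40→1. L = 1809/1000 ≈ 1.8090.
L − H = 1.8090 − 1.7921 = 0.017 bits.

0.017 bits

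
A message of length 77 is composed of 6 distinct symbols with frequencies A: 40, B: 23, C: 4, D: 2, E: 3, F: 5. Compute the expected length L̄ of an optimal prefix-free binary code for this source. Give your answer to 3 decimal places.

Probabilities are the counts divided by 77.
Repeatedly combine the two least-probable nodes; the expected code length is the sum of the merged weights.
merge 2/77 + 3/77 → 5/77
merge 4/77 + 5/77 → 9/77
merge 5/77 + 9/77 → 2/11
merge 2/11 + 23/77 → 37/77
merge 37/77 + 40/77 → 1
L = 5/77 + 9/77 + 2/11 + 37/77 + 1 = 142/77 ≈ 1.844 bits/symbol.

1.844 bits/symbol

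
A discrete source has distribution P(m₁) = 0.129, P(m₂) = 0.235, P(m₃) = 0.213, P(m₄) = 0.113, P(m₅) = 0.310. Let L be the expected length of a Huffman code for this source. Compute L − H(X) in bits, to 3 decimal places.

Entropy H = −Σ p log₂ p ≈ 2.2266 bits.
Huffman merges: 113/1000+129/1000→121/500; 213/1000+47/200→56/125; 121/500+31/100→69/125; 56/125+69/125→1. L = 1121/500 ≈ 2.2420.
L − H = 2.2420 − 2.2266 = 0.015 bits.

0.015 bits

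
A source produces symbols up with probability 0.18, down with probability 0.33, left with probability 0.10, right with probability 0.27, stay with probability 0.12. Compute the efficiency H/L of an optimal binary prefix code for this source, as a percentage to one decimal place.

Entropy H = −Σ p log₂ p ≈ 2.1824 bits.
Huffman merges: 1/10+3/25→11/50; 9/50+11/50→2/5; 27/100+33/100→3/5; 2/5+3/5→1. L = 111/50 ≈ 2.2200.
Efficiency = H/L = 2.1824/2.2200 = 98.3%.

98.3%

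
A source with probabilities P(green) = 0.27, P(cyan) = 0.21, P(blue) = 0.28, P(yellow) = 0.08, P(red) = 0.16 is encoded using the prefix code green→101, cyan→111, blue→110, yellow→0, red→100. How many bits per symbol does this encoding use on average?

L̄ = Σ pᵢ·ℓᵢ = 0.27·3 + 0.21·3 + 0.28·3 + 0.08·1 + 0.16·3 = 2.84 bits/symbol.

2.84 bits/symbol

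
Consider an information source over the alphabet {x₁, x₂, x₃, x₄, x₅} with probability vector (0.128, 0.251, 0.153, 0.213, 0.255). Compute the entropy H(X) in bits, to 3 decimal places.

2.272 bits

H = −Σ pᵢ log₂ pᵢ.
−0.128·log₂(0.128) = 0.3796
−0.251·log₂(0.251) = 0.5006
−0.153·log₂(0.153) = 0.4144
−0.213·log₂(0.213) = 0.4752
−0.255·log₂(0.255) = 0.5027
Sum ≈ 2.2725 → 2.272 bits.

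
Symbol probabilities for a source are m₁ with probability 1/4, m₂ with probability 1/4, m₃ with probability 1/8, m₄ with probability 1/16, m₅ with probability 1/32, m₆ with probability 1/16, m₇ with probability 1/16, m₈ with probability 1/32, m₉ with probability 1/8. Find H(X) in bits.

2.8125 bits

Each probability is a power of 1/2, so log₂(1/p) is an integer.
H = Σ p·log₂(1/p) = 1/4·2 + 1/4·2 + 1/8·3 + 1/16·4 + 1/32·5 + 1/16·4 + 1/16·4 + 1/32·5 + 1/8·3 = 2.8125 bits.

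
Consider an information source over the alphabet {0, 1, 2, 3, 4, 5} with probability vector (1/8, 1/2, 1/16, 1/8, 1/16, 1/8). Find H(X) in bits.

2.125 bits

Each probability is a power of 1/2, so log₂(1/p) is an integer.
H = Σ p·log₂(1/p) = 1/8·3 + 1/2·1 + 1/16·4 + 1/8·3 + 1/16·4 + 1/8·3 = 2.125 bits.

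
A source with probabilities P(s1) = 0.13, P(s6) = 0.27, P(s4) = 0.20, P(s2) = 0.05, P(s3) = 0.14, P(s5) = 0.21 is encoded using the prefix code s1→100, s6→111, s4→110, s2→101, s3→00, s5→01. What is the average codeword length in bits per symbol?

L̄ = Σ pᵢ·ℓᵢ = 0.13·3 + 0.27·3 + 0.20·3 + 0.05·3 + 0.14·2 + 0.21·2 = 2.65 bits/symbol.

2.65 bits/symbol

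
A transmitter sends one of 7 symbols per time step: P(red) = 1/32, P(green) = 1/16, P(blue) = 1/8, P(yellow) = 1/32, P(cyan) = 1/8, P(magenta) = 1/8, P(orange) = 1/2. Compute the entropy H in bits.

Each probability is a power of 1/2, so log₂(1/p) is an integer.
H = Σ p·log₂(1/p) = 1/32·5 + 1/16·4 + 1/8·3 + 1/32·5 + 1/8·3 + 1/8·3 + 1/2·1 = 2.1875 bits.

2.1875 bits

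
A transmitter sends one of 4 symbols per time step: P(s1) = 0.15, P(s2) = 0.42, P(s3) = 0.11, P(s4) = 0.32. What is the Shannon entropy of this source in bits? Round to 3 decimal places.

H = −Σ pᵢ log₂ pᵢ.
−0.15·log₂(0.15) = 0.4105
−0.42·log₂(0.42) = 0.5256
−0.11·log₂(0.11) = 0.3503
−0.32·log₂(0.32) = 0.5260
Sum ≈ 1.8125 → 1.813 bits.

1.813 bits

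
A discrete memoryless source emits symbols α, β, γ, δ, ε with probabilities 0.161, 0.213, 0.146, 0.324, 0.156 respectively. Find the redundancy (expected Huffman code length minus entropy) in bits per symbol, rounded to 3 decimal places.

Entropy H = −Σ p log₂ p ≈ 2.2497 bits.
Huffman merges: 73/500+39/250→151/500; 161/1000+213/1000→187/500; 151/500+81/250→313/500; 187/500+313/500→1. L = 1151/500 ≈ 2.3020.
L − H = 2.3020 − 2.2497 = 0.052 bits.

0.052 bits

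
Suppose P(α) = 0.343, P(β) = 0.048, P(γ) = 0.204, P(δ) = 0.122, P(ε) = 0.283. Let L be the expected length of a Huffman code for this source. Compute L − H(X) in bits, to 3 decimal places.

Entropy H = −Σ p log₂ p ≈ 2.0933 bits.
Huffman merges: 6/125+61/500→17/100; 17/100+51/250→187/500; 283/1000+343/1000→313/500; 187/500+313/500→1. L = 217/100 ≈ 2.1700.
L − H = 2.1700 − 2.0933 = 0.077 bits.

0.077 bits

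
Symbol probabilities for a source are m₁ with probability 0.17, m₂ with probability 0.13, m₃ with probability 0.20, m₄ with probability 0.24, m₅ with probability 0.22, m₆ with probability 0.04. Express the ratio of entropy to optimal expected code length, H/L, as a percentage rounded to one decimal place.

Entropy H = −Σ p log₂ p ≈ 2.4421 bits.
Huffman merges: 1/25+13/100→17/100; 17/100+17/100→17/50; 1/5+11/50→21/50; 6/25+17/50→29/50; 21/50+29/50→1. L = 251/100 ≈ 2.5100.
Efficiency = H/L = 2.4421/2.5100 = 97.3%.

97.3%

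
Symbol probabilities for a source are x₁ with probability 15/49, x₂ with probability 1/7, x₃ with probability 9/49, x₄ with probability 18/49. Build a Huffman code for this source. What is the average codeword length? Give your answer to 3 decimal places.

Repeatedly combine the two least-probable nodes; the expected code length is the sum of the merged weights.
merge 1/7 + 9/49 → 16/49
merge 15/49 + 16/49 → 31/49
merge 18/49 + 31/49 → 1
L = 16/49 + 31/49 + 1 = 96/49 ≈ 1.959 bits/symbol.

1.959 bits/symbol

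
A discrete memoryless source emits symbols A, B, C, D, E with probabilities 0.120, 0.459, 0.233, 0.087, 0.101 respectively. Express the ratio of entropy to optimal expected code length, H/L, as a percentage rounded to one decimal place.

Entropy H = −Σ p log₂ p ≈ 2.0129 bits.
Huffman merges: 87/1000+101/1000→47/250; 3/25+47/250→77/250; 233/1000+77/250→541/1000; 459/1000+541/1000→1. L = 2037/1000 ≈ 2.0370.
Efficiency = H/L = 2.0129/2.0370 = 98.8%.

98.8%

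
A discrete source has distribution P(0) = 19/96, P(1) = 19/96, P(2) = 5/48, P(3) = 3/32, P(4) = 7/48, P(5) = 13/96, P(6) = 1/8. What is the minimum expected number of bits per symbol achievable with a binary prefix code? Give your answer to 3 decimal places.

2.802 bits/symbol

Repeatedly combine the two least-probable nodes; the expected code length is the sum of the merged weights.
merge 3/32 + 5/48 → 19/96
merge 1/8 + 13/96 → 25/96
merge 7/48 + 19/96 → 11/32
merge 19/96 + 19/96 → 19/48
merge 25/96 + 11/32 → 29/48
merge 19/48 + 29/48 → 1
L = 19/96 + 25/96 + 11/32 + 19/48 + 29/48 + 1 = 269/96 ≈ 2.802 bits/symbol.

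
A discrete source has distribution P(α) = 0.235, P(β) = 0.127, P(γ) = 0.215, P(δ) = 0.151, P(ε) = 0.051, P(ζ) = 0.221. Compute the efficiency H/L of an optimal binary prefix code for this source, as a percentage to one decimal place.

Entropy H = −Σ p log₂ p ≈ 2.4580 bits.
Huffman merges: 51/1000+127/1000→89/500; 151/1000+89/500→329/1000; 43/200+221/1000→109/250; 47/200+329/1000→141/250; 109/250+141/250→1. L = 2507/1000 ≈ 2.5070.
Efficiency = H/L = 2.4580/2.5070 = 98.0%.

98.0%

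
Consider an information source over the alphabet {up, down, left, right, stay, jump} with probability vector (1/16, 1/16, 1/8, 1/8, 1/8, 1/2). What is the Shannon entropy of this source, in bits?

2.125 bits

Each probability is a power of 1/2, so log₂(1/p) is an integer.
H = Σ p·log₂(1/p) = 1/16·4 + 1/16·4 + 1/8·3 + 1/8·3 + 1/8·3 + 1/2·1 = 2.125 bits.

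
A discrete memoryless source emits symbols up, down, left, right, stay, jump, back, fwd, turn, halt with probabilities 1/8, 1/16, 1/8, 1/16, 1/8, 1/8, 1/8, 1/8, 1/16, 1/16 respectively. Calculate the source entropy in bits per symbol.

3.25 bits

Each probability is a power of 1/2, so log₂(1/p) is an integer.
H = Σ p·log₂(1/p) = 1/8·3 + 1/16·4 + 1/8·3 + 1/16·4 + 1/8·3 + 1/8·3 + 1/8·3 + 1/8·3 + 1/16·4 + 1/16·4 = 3.25 bits.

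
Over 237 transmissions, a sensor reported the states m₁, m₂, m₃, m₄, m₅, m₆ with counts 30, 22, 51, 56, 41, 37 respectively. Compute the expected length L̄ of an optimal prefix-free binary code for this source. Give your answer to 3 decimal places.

Probabilities are the counts divided by 237.
Repeatedly combine the two least-probable nodes; the expected code length is the sum of the merged weights.
merge 22/237 + 10/79 → 52/237
merge 37/237 + 41/237 → 26/79
merge 17/79 + 52/237 → 103/237
merge 56/237 + 26/79 → 134/237
merge 103/237 + 134/237 → 1
L = 52/237 + 26/79 + 103/237 + 134/237 + 1 = 604/237 ≈ 2.549 bits/symbol.

2.549 bits/symbol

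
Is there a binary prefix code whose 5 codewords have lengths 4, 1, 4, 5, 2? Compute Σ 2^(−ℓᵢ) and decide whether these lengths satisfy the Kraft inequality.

0.90625; yes

With common denominator 2^5 = 32: Σ 2^(−ℓᵢ) = 2/32 + 16/32 + 2/32 + 1/32 + 8/32 = 29/32 = 0.90625.
Kraft's inequality requires Σ ≤ 1; here Σ = 0.90625 ≤ 1, so such a prefix code exists.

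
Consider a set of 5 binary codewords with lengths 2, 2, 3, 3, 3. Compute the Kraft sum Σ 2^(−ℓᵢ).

With common denominator 2^3 = 8: Σ 2^(−ℓᵢ) = 2/8 + 2/8 + 1/8 + 1/8 + 1/8 = 7/8 = 0.875.

0.875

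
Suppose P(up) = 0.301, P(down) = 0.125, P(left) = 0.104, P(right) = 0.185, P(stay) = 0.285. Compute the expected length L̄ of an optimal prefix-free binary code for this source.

Repeatedly combine the two least-probable nodes; the expected code length is the sum of the merged weights.
merge 13/125 + 1/8 → 229/1000
merge 37/200 + 229/1000 → 207/500
merge 57/200 + 301/1000 → 293/500
merge 207/500 + 293/500 → 1
L = 229/1000 + 207/500 + 293/500 + 1 = 2229/1000 = 2.229 bits/symbol.

2.229 bits/symbol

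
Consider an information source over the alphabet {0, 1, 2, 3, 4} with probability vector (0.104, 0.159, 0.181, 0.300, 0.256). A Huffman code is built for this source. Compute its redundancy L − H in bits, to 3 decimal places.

0.031 bits

Entropy H = −Σ p log₂ p ≈ 2.2321 bits.
Huffman merges: 13/125+159/1000→263/1000; 181/1000+32/125→437/1000; 263/1000+3/10→563/1000; 437/1000+563/1000→1. L = 2263/1000 ≈ 2.2630.
L − H = 2.2630 − 2.2321 = 0.031 bits.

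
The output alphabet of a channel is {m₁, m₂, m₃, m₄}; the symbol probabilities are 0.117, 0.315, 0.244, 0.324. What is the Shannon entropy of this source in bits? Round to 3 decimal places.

1.910 bits

H = −Σ pᵢ log₂ pᵢ.
−0.117·log₂(0.117) = 0.3622
−0.315·log₂(0.315) = 0.5250
−0.244·log₂(0.244) = 0.4966
−0.324·log₂(0.324) = 0.5268
Sum ≈ 1.9105 → 1.910 bits.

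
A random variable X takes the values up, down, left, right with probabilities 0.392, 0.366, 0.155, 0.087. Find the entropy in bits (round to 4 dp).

H = −Σ pᵢ log₂ pᵢ.
−0.392·log₂(0.392) = 0.5296
−0.366·log₂(0.366) = 0.5307
−0.155·log₂(0.155) = 0.4169
−0.087·log₂(0.087) = 0.3065
Sum ≈ 1.7837 → 1.7837 bits.

1.7837 bits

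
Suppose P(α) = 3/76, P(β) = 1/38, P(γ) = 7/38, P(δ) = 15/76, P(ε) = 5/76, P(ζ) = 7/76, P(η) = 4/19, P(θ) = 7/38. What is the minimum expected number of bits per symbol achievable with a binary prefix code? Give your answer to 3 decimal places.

2.789 bits/symbol

Repeatedly combine the two least-probable nodes; the expected code length is the sum of the merged weights.
merge 1/38 + 3/76 → 5/76
merge 5/76 + 5/76 → 5/38
merge 7/76 + 5/38 → 17/76
merge 7/38 + 7/38 → 7/19
merge 15/76 + 4/19 → 31/76
merge 17/76 + 7/19 → 45/76
merge 31/76 + 45/76 → 1
L = 5/76 + 5/38 + 17/76 + 7/19 + 31/76 + 45/76 + 1 = 53/19 ≈ 2.789 bits/symbol.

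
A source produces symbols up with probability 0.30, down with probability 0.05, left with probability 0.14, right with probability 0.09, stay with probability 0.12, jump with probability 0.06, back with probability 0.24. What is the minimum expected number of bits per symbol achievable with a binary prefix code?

2.57 bits/symbol

Repeatedly combine the two least-probable nodes; the expected code length is the sum of the merged weights.
merge 1/20 + 3/50 → 11/100
merge 9/100 + 11/100 → 1/5
merge 3/25 + 7/50 → 13/50
merge 1/5 + 6/25 → 11/25
merge 13/50 + 3/10 → 14/25
merge 11/25 + 14/25 → 1
L = 11/100 + 1/5 + 13/50 + 11/25 + 14/25 + 1 = 257/100 = 2.57 bits/symbol.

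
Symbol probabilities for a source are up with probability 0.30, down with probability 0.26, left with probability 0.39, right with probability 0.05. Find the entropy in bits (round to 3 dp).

H = −Σ pᵢ log₂ pᵢ.
−0.30·log₂(0.30) = 0.5211
−0.26·log₂(0.26) = 0.5053
−0.39·log₂(0.39) = 0.5298
−0.05·log₂(0.05) = 0.2161
Sum ≈ 1.7723 → 1.772 bits.

1.772 bits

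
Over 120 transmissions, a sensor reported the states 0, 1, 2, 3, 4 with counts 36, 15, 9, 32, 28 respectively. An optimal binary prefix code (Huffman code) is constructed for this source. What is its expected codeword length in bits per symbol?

2.2 bits/symbol

Probabilities are the counts divided by 120.
Repeatedly combine the two least-probable nodes; the expected code length is the sum of the merged weights.
merge 3/40 + 1/8 → 1/5
merge 1/5 + 7/30 → 13/30
merge 4/15 + 3/10 → 17/30
merge 13/30 + 17/30 → 1
L = 1/5 + 13/30 + 17/30 + 1 = 11/5 = 2.2 bits/symbol.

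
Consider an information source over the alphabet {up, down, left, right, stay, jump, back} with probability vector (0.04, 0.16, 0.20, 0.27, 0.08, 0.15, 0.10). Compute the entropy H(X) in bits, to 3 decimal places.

2.617 bits

H = −Σ pᵢ log₂ pᵢ.
−0.04·log₂(0.04) = 0.1858
−0.16·log₂(0.16) = 0.4230
−0.20·log₂(0.20) = 0.4644
−0.27·log₂(0.27) = 0.5100
−0.08·log₂(0.08) = 0.2915
−0.15·log₂(0.15) = 0.4105
−0.10·log₂(0.10) = 0.3322
Sum ≈ 2.6174 → 2.617 bits.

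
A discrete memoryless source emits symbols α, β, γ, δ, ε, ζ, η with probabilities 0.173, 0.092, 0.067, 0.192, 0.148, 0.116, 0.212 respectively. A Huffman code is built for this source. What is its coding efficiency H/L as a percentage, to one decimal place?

Entropy H = −Σ p log₂ p ≈ 2.7158 bits.
Huffman merges: 67/1000+23/250→159/1000; 29/250+37/250→33/125; 159/1000+173/1000→83/250; 24/125+53/250→101/250; 33/125+83/250→149/250; 101/250+149/250→1. L = 551/200 ≈ 2.7550.
Efficiency = H/L = 2.7158/2.7550 = 98.6%.

98.6%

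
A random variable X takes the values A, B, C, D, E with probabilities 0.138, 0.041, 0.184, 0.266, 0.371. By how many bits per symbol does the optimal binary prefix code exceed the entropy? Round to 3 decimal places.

Entropy H = −Σ p log₂ p ≈ 2.0715 bits.
Huffman merges: 41/1000+69/500→179/1000; 179/1000+23/125→363/1000; 133/500+363/1000→629/1000; 371/1000+629/1000→1. L = 2171/1000 ≈ 2.1710.
L − H = 2.1710 − 2.0715 = 0.099 bits.

0.099 bits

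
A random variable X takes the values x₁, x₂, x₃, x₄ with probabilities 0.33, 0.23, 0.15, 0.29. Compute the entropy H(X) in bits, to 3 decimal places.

1.944 bits

H = −Σ pᵢ log₂ pᵢ.
−0.33·log₂(0.33) = 0.5278
−0.23·log₂(0.23) = 0.4877
−0.15·log₂(0.15) = 0.4105
−0.29·log₂(0.29) = 0.5179
Sum ≈ 1.9439 → 1.944 bits.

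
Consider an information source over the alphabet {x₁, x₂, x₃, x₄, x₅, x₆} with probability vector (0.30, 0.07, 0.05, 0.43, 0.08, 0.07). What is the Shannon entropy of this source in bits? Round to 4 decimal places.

H = −Σ pᵢ log₂ pᵢ.
−0.30·log₂(0.30) = 0.5211
−0.07·log₂(0.07) = 0.2686
−0.05·log₂(0.05) = 0.2161
−0.43·log₂(0.43) = 0.5236
−0.08·log₂(0.08) = 0.2915
−0.07·log₂(0.07) = 0.2686
Sum ≈ 2.0894 → 2.0894 bits.

2.0894 bits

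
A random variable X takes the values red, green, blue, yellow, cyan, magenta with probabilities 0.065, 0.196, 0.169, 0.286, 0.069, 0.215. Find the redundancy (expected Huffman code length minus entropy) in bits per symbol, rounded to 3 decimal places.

Entropy H = −Σ p log₂ p ≈ 2.4100 bits.
Huffman merges: 13/200+69/1000→67/500; 67/500+169/1000→303/1000; 49/250+43/200→411/1000; 143/500+303/1000→589/1000; 411/1000+589/1000→1. L = 2437/1000 ≈ 2.4370.
L − H = 2.4370 − 2.4100 = 0.027 bits.

0.027 bits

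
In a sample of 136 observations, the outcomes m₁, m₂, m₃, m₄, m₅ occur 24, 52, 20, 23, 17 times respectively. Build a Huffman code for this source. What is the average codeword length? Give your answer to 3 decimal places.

Probabilities are the counts divided by 136.
Repeatedly combine the two least-probable nodes; the expected code length is the sum of the merged weights.
merge 1/8 + 5/34 → 37/136
merge 23/136 + 3/17 → 47/136
merge 37/136 + 47/136 → 21/34
merge 13/34 + 21/34 → 1
L = 37/136 + 47/136 + 21/34 + 1 = 38/17 ≈ 2.235 bits/symbol.

2.235 bits/symbol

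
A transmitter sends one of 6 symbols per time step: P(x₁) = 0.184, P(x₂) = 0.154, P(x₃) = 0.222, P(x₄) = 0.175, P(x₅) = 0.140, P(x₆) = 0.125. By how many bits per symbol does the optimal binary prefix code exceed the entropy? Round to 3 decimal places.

0.035 bits

Entropy H = −Σ p log₂ p ≈ 2.5592 bits.
Huffman merges: 1/8+7/50→53/200; 77/500+7/40→329/1000; 23/125+111/500→203/500; 53/200+329/1000→297/500; 203/500+297/500→1. L = 1297/500 ≈ 2.5940.
L − H = 2.5940 − 2.5592 = 0.035 bits.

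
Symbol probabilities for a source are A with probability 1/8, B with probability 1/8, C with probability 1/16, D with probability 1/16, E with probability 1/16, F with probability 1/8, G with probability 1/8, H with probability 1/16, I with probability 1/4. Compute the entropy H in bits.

3 bits

Each probability is a power of 1/2, so log₂(1/p) is an integer.
H = Σ p·log₂(1/p) = 1/8·3 + 1/8·3 + 1/16·4 + 1/16·4 + 1/16·4 + 1/8·3 + 1/8·3 + 1/16·4 + 1/4·2 = 3 bits.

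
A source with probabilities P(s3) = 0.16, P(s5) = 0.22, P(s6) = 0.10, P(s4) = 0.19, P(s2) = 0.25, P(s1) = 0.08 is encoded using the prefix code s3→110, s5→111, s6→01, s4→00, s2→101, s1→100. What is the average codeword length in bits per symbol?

2.71 bits/symbol

L̄ = Σ pᵢ·ℓᵢ = 0.16·3 + 0.22·3 + 0.10·2 + 0.19·2 + 0.25·3 + 0.08·3 = 2.71 bits/symbol.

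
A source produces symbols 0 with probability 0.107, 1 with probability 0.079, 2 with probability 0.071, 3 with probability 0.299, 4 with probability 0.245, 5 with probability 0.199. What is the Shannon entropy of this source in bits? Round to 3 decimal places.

H = −Σ pᵢ log₂ pᵢ.
−0.107·log₂(0.107) = 0.3450
−0.079·log₂(0.079) = 0.2893
−0.071·log₂(0.071) = 0.2709
−0.299·log₂(0.299) = 0.5208
−0.245·log₂(0.245) = 0.4971
−0.199·log₂(0.199) = 0.4635
Sum ≈ 2.3867 → 2.387 bits.

2.387 bits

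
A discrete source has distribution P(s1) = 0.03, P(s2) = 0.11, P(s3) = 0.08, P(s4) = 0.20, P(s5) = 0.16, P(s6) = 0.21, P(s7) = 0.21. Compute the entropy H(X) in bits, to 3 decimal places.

H = −Σ pᵢ log₂ pᵢ.
−0.03·log₂(0.03) = 0.1518
−0.11·log₂(0.11) = 0.3503
−0.08·log₂(0.08) = 0.2915
−0.20·log₂(0.20) = 0.4644
−0.16·log₂(0.16) = 0.4230
−0.21·log₂(0.21) = 0.4728
−0.21·log₂(0.21) = 0.4728
Sum ≈ 2.6266 → 2.627 bits.

2.627 bits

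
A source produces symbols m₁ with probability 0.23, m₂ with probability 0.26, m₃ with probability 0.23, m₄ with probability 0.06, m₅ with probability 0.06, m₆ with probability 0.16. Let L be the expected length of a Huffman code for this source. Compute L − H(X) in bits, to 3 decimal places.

Entropy H = −Σ p log₂ p ≈ 2.3907 bits.
Huffman merges: 3/50+3/50→3/25; 3/25+4/25→7/25; 23/100+23/100→23/50; 13/50+7/25→27/50; 23/50+27/50→1. L = 12/5 ≈ 2.4000.
L − H = 2.4000 − 2.3907 = 0.009 bits.

0.009 bits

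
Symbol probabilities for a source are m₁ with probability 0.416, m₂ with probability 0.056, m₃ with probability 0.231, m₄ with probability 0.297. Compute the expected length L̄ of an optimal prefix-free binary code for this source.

Repeatedly combine the two least-probable nodes; the expected code length is the sum of the merged weights.
merge 7/125 + 231/1000 → 287/1000
merge 287/1000 + 297/1000 → 73/125
merge 52/125 + 73/125 → 1
L = 287/1000 + 73/125 + 1 = 1871/1000 = 1.871 bits/symbol.

1.871 bits/symbol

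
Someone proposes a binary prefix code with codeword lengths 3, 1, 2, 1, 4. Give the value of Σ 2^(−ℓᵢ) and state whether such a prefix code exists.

With common denominator 2^4 = 16: Σ 2^(−ℓᵢ) = 2/16 + 8/16 + 4/16 + 8/16 + 1/16 = 23/16 = 1.4375.
Kraft's inequality requires Σ ≤ 1; here Σ = 1.4375 > 1, so no such prefix code exists.

1.4375; no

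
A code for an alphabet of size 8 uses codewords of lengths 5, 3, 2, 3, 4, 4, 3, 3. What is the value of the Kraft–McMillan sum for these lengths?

0.90625

With common denominator 2^5 = 32: Σ 2^(−ℓᵢ) = 1/32 + 4/32 + 8/32 + 4/32 + 2/32 + 2/32 + 4/32 + 4/32 = 29/32 = 0.90625.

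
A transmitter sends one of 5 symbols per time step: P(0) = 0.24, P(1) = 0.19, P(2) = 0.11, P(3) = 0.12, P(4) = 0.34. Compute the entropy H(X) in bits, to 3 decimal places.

2.196 bits

H = −Σ pᵢ log₂ pᵢ.
−0.24·log₂(0.24) = 0.4941
−0.19·log₂(0.19) = 0.4552
−0.11·log₂(0.11) = 0.3503
−0.12·log₂(0.12) = 0.3671
−0.34·log₂(0.34) = 0.5292
Sum ≈ 2.1959 → 2.196 bits.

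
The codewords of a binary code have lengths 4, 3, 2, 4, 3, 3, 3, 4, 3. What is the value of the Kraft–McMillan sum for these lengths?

With common denominator 2^4 = 16: Σ 2^(−ℓᵢ) = 1/16 + 2/16 + 4/16 + 1/16 + 2/16 + 2/16 + 2/16 + 1/16 + 2/16 = 17/16 = 1.0625.

1.0625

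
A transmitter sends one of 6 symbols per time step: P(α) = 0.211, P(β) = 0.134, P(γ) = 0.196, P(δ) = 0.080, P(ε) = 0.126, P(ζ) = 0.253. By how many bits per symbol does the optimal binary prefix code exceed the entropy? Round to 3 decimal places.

Entropy H = −Σ p log₂ p ≈ 2.4927 bits.
Huffman merges: 2/25+63/500→103/500; 67/500+49/250→33/100; 103/500+211/1000→417/1000; 253/1000+33/100→583/1000; 417/1000+583/1000→1. L = 317/125 ≈ 2.5360.
L − H = 2.5360 − 2.4927 = 0.043 bits.

0.043 bits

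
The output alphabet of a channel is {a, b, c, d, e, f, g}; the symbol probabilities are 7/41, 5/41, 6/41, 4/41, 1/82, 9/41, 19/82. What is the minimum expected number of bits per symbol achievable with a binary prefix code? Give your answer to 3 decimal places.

Repeatedly combine the two least-probable nodes; the expected code length is the sum of the merged weights.
merge 1/82 + 4/41 → 9/82
merge 9/82 + 5/41 → 19/82
merge 6/41 + 7/41 → 13/41
merge 9/41 + 19/82 → 37/82
merge 19/82 + 13/41 → 45/82
merge 37/82 + 45/82 → 1
L = 9/82 + 19/82 + 13/41 + 37/82 + 45/82 + 1 = 109/41 ≈ 2.659 bits/symbol.

2.659 bits/symbol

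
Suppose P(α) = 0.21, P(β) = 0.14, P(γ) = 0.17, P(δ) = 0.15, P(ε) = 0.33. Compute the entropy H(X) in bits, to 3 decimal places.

2.243 bits

H = −Σ pᵢ log₂ pᵢ.
−0.21·log₂(0.21) = 0.4728
−0.14·log₂(0.14) = 0.3971
−0.17·log₂(0.17) = 0.4346
−0.15·log₂(0.15) = 0.4105
−0.33·log₂(0.33) = 0.5278
Sum ≈ 2.2429 → 2.243 bits.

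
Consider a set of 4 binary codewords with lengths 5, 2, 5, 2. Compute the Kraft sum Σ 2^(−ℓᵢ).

0.5625

With common denominator 2^5 = 32: Σ 2^(−ℓᵢ) = 1/32 + 8/32 + 1/32 + 8/32 = 18/32 = 0.5625.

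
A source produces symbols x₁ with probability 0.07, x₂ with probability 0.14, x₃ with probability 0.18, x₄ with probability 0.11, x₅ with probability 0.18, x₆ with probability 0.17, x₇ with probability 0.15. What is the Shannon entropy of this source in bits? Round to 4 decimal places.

2.7517 bits

H = −Σ pᵢ log₂ pᵢ.
−0.07·log₂(0.07) = 0.2686
−0.14·log₂(0.14) = 0.3971
−0.18·log₂(0.18) = 0.4453
−0.11·log₂(0.11) = 0.3503
−0.18·log₂(0.18) = 0.4453
−0.17·log₂(0.17) = 0.4346
−0.15·log₂(0.15) = 0.4105
Sum ≈ 2.7517 → 2.7517 bits.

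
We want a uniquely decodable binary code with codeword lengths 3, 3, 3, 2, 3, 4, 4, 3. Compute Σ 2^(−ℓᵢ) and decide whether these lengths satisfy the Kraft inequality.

With common denominator 2^4 = 16: Σ 2^(−ℓᵢ) = 2/16 + 2/16 + 2/16 + 4/16 + 2/16 + 1/16 + 1/16 + 2/16 = 16/16 = 1.
Kraft's inequality requires Σ ≤ 1; here Σ = 1 ≤ 1, so such a prefix code exists.

1; yes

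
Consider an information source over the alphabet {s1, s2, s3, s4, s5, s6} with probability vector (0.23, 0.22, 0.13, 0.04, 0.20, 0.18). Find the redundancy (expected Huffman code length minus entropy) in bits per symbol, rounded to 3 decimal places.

0.074 bits

Entropy H = −Σ p log₂ p ≈ 2.4463 bits.
Huffman merges: 1/25+13/100→17/100; 17/100+9/50→7/20; 1/5+11/50→21/50; 23/100+7/20→29/50; 21/50+29/50→1. L = 63/25 ≈ 2.5200.
L − H = 2.5200 − 2.4463 = 0.074 bits.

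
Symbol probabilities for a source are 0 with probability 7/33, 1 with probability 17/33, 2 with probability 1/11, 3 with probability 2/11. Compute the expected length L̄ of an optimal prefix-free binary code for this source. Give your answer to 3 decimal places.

Repeatedly combine the two least-probable nodes; the expected code length is the sum of the merged weights.
merge 1/11 + 2/11 → 3/11
merge 7/33 + 3/11 → 16/33
merge 16/33 + 17/33 → 1
L = 3/11 + 16/33 + 1 = 58/33 ≈ 1.758 bits/symbol.

1.758 bits/symbol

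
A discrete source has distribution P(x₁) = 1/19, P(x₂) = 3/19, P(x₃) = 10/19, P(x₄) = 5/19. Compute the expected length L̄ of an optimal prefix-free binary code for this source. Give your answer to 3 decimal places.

Repeatedly combine the two least-probable nodes; the expected code length is the sum of the merged weights.
merge 1/19 + 3/19 → 4/19
merge 4/19 + 5/19 → 9/19
merge 9/19 + 10/19 → 1
L = 4/19 + 9/19 + 1 = 32/19 ≈ 1.684 bits/symbol.

1.684 bits/symbol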